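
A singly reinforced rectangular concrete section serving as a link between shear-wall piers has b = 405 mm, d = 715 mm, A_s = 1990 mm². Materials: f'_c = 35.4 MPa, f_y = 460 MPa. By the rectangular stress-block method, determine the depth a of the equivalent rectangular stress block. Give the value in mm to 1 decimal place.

T = A_s f_y = 1990 × 460 = 915400 N = 915.4 kN.
Setting C = 0.85 f'_c a b equal to T: a = 915400/(0.85 × 35.4 × 405) = 75.1 mm.

a ≈ 75.1 mm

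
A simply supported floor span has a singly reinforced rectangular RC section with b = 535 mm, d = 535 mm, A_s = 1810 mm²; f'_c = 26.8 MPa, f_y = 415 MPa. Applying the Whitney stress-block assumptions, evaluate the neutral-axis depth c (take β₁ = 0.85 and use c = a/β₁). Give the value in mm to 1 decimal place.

T = A_s f_y = 1810 × 415 = 751150 N = 751.15 kN.
Setting C = 0.85 f'_c a b equal to T: a = 751150/(0.85 × 26.8 × 535) = 61.634 mm.
With β₁ = 0.85, c = a/β₁ = 61.634/0.85 = 72.5 mm.

c ≈ 72.5 mm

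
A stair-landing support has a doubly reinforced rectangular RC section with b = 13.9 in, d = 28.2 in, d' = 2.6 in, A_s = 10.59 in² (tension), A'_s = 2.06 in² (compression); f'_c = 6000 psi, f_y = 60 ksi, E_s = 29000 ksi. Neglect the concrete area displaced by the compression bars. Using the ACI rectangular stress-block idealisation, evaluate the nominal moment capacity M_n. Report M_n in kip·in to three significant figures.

Assume both steels yield.
a = (A_s − A'_s) f_y/(0.85 f'_c b) = (10.59 − 2.06) × 60/(0.85 × 6 × 13.9) = 7.220 in.
c = a/β₁ = 7.220/0.75 = 9.627 in; ε'_s = 0.003(c − d')/c = 0.0022 ≥ ε_y = 0.0021, so the compression steel yields.
M_n = (A_s − A'_s) f_y (d − a/2) + A'_s f_y (d − d') = 511.8 × (28.2 − 3.61) + 123.6 × (28.2 − 2.6) = 12585.2 + 3164.2 = 15749.4 kip·in.

M_n ≈ 15700 kip·in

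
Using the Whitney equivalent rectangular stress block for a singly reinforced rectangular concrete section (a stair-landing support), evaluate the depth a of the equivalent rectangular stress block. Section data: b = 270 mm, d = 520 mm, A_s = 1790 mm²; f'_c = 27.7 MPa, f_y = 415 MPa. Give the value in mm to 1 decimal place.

a ≈ 116.9 mm

T = A_s f_y = 1790 × 415 = 742850 N = 742.85 kN.
Setting C = 0.85 f'_c a b equal to T: a = 742850/(0.85 × 27.7 × 270) = 116.9 mm.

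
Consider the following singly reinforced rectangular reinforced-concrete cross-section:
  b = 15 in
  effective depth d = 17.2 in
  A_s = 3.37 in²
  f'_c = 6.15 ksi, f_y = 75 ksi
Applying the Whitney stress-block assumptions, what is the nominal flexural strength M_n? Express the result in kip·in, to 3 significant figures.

M_n ≈ 3940 kip·in

T = A_s f_y = 3.37 × 75 = 252.75 kips.
a = T/(0.85 f'_c b) = 252.75/(0.85 × 6.15 × 15) = 3.223 in.
M_n = T(d − a/2) = 252.75 × (17.2 − 1.6115) = 3940.0 kip·in.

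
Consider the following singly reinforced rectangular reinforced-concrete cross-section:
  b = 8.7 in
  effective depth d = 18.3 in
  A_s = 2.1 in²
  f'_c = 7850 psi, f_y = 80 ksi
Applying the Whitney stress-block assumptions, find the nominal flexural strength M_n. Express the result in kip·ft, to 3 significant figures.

T = A_s f_y = 2.1 × 80 = 168 kips.
a = T/(0.85 f'_c b) = 168/(0.85 × 7.85 × 8.7) = 2.894 in.
M_n = T(d − a/2) = 168 × (18.3 − 1.447) = 2831.3 kip·in = 2831.3/12 = 235.94 kip·ft.

M_n ≈ 236 kip·ft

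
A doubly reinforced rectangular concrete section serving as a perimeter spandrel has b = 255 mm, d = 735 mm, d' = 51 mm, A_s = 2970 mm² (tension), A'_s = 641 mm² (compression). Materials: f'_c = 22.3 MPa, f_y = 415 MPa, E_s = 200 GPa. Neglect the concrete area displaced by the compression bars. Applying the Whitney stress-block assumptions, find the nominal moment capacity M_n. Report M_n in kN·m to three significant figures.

M_n ≈ 796 kN·m

Assume both tension and compression steel yield.
Net tension couple steel: A_s − A'_s = 2329 mm².
a = (A_s − A'_s) f_y / (0.85 f'_c b) = 966535/(0.85 × 22.3 × 255) = 199.96 mm.
c = a/β₁ = 199.96/0.85 = 235.25 mm; ε'_s = 0.003(c − d')/c = 0.0023 ≥ f_y/E_s = 0.0021, so compression steel does yield.
M_n = (A_s − A'_s) f_y (d − a/2) + A'_s f_y (d − d') = [966535 × (735 − 99.98) + 266015 × (735 − 51)] × 10⁻⁶ = 613.77 + 181.95 = 795.72 kN·m.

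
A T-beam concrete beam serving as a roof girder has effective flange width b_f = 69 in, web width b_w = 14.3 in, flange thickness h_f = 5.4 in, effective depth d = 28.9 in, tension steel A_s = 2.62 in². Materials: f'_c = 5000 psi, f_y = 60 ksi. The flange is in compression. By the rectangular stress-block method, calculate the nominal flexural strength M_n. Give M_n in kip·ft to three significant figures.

Tension: T = A_s f_y = 2.62 × 60 = 157.2 kips.
Try a within the flange: a = T/(0.85 f'_c b_f) = 157.2/(0.85 × 5 × 69) = 0.536 in.
Since a = 0.536 ≤ h_f = 5.4 in, the stress block lies entirely in the flange; analyse as a rectangular beam of width b_f.
M_n = T(d − a/2) = 157.2 × (28.9 − 0.268) = 4501.0 kip·in.
M_n = 4501.0/12 = 375.08 kip·ft.

M_n ≈ 375 kip·ft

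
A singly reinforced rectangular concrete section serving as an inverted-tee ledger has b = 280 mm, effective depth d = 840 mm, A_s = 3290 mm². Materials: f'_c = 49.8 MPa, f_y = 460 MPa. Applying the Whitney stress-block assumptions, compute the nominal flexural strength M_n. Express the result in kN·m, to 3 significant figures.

M_n ≈ 1170 kN·m

T = A_s f_y = 3290 × 460 = 1513400 N = 1513.4 kN.
From C = T: a = T/(0.85 f'_c b) = 1513400/(0.85 × 49.8 × 280) = 127.69 mm.
M_n = T(d − a/2) = 1513.4 kN × (840 − 63.845) mm = 1174.63 kN·m.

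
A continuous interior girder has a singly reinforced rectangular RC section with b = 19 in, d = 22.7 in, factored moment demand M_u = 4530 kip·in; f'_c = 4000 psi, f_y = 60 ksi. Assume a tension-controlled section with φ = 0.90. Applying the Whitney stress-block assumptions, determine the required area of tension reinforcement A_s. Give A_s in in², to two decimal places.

A_s ≈ 4.03 in²

M_n = M_u/φ = 4530/0.90 = 5033.33 kip·in.
From M_n = 0.85 f'_c a b (d − a/2):
a = d − √(d² − 2M_n/(0.85 f'_c b)) = 22.7 − √(22.7² − 2 × 5033.33/(0.85 × 4 × 19)) = 3.741 in.
A_s = 0.85 f'_c a b / f_y = 0.85 × 4 × 3.741 × 19 / 60 = 4.028 in².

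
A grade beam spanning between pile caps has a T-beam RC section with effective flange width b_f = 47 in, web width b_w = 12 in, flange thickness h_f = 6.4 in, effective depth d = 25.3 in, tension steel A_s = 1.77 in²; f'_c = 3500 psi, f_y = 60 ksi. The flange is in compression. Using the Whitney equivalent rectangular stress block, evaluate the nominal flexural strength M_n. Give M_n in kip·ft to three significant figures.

M_n ≈ 221 kip·ft

Tension: T = A_s f_y = 1.77 × 60 = 106.2 kips.
Try a within the flange: a = T/(0.85 f'_c b_f) = 106.2/(0.85 × 3.5 × 47) = 0.760 in.
Since a = 0.760 ≤ h_f = 6.4 in, the stress block lies entirely in the flange; analyse as a rectangular beam of width b_f.
M_n = T(d − a/2) = 106.2 × (25.3 − 0.38) = 2646.5 kip·in.
M_n = 2646.5/12 = 220.54 kip·ft.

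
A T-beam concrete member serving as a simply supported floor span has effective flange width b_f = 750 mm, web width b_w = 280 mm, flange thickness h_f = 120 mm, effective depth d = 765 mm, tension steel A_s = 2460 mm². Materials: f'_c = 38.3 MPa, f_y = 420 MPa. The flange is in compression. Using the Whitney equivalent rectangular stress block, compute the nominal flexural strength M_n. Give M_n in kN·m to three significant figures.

Tension: T = A_s f_y = 2460 × 420 = 1033200 N.
Try a within the flange: a = T/(0.85 f'_c b_f) = 1033200/(0.85 × 38.3 × 750) = 42.32 mm.
Since a = 42.32 ≤ h_f = 120 mm, the stress block lies entirely in the flange; analyse as a rectangular beam of width b_f.
M_n = T(d − a/2) = 1033200 × (765 − 21.16) = 768.54 × 10⁶ N·mm.
M_n = 768.54 kN·m.

M_n ≈ 769 kN·m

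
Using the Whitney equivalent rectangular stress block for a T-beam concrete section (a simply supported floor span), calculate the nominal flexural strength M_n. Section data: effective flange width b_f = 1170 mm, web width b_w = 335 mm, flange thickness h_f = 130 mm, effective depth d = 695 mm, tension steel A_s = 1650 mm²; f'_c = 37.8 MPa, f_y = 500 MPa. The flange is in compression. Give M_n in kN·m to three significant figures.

Tension: T = A_s f_y = 1650 × 500 = 825000 N.
Try a within the flange: a = T/(0.85 f'_c b_f) = 825000/(0.85 × 37.8 × 1170) = 21.95 mm.
Since a = 21.95 ≤ h_f = 130 mm, the stress block lies entirely in the flange; analyse as a rectangular beam of width b_f.
M_n = T(d − a/2) = 825000 × (695 − 10.975) = 564.32 × 10⁶ N·mm.
M_n = 564.32 kN·m.

M_n ≈ 564 kN·m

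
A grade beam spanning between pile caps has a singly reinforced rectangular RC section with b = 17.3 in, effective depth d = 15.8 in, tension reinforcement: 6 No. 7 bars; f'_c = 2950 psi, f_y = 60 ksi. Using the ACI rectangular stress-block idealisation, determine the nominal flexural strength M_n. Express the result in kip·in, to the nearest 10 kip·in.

M_n ≈ 2880 kip·in

A_s = 6 × 0.6 = 3.6 in².
T = A_s f_y = 3.6 × 60 = 216 kips.
a = T/(0.85 f'_c b) = 216/(0.85 × 2.95 × 17.3) = 4.979 in.
M_n = T(d − a/2) = 216 × (15.8 − 2.4895) = 2875.1 kip·in.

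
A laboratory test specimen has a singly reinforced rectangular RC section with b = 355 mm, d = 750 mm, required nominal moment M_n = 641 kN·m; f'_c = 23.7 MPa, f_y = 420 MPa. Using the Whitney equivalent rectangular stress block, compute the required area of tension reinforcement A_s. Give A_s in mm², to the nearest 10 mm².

With M_n = 0.85 f'_c a b (d − a/2), solve the quadratic for a:
a = d − √(d² − 2M_n/(0.85 f'_c b)) = 750 − √(750² − 2 × 641×10⁶/(0.85 × 23.7 × 355)) = 130.94 mm.
A_s = 0.85 f'_c a b / f_y = 0.85 × 23.7 × 130.94 × 355 / 420 = 2229.6 mm².

A_s ≈ 2230 mm²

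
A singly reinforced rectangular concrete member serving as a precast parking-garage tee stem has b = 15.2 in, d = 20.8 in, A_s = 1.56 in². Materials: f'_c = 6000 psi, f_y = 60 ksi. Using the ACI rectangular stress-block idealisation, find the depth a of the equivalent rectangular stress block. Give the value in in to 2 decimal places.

T = A_s f_y = 1.56 × 60 = 93.6 kips.
a = T/(0.85 f'_c b) = 93.6/(0.85 × 6 × 15.2) = 1.21 in.

a ≈ 1.21 in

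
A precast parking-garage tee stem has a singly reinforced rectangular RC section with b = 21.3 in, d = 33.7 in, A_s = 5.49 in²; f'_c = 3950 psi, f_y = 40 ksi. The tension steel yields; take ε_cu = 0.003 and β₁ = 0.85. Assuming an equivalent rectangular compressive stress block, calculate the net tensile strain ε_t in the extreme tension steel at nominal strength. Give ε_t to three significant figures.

a = A_s f_y/(0.85 f'_c b) = 3.071 in.
β₁ = 0.85, so c = a/β₁ = 3.071/0.85 = 3.613 in.
From the linear strain diagram with ε_cu = 0.003: ε_t = 0.003 (d − c)/c = 0.003 × (33.7 − 3.613)/3.613 = 0.0250.
Since ε_t ≥ 0.005, the section is tension-controlled.

ε_t ≈ 0.0250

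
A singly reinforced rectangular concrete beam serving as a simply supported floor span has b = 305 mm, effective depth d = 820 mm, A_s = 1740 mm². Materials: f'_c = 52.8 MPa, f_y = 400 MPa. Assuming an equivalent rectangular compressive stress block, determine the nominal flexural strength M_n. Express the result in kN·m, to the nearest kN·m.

T = A_s f_y = 1740 × 400 = 696000 N = 696 kN.
From C = T: a = T/(0.85 f'_c b) = 696000/(0.85 × 52.8 × 305) = 50.85 mm.
M_n = T(d − a/2) = 696 kN × (820 − 25.425) mm = 553.02 kN·m.

M_n ≈ 553 kN·m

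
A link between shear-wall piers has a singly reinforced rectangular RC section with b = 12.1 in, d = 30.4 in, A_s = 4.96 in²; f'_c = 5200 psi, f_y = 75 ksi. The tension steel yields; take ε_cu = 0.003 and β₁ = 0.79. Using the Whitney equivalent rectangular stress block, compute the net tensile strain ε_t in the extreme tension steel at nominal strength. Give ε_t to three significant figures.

ε_t ≈ 0.00736

a = A_s f_y/(0.85 f'_c b) = 6.956 in.
β₁ = 0.79, so c = a/β₁ = 6.956/0.79 = 8.805 in.
From the linear strain diagram with ε_cu = 0.003: ε_t = 0.003 (d − c)/c = 0.003 × (30.4 − 8.805)/8.805 = 0.00736.
Since ε_t ≥ 0.005, the section is tension-controlled.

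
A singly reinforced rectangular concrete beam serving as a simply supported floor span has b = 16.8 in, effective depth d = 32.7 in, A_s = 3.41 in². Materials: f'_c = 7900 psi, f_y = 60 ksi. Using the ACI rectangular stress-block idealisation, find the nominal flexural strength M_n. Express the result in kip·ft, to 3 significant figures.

M_n ≈ 542 kip·ft

T = A_s f_y = 3.41 × 60 = 204.6 kips.
a = T/(0.85 f'_c b) = 204.6/(0.85 × 7.9 × 16.8) = 1.814 in.
M_n = T(d − a/2) = 204.6 × (32.7 − 0.907) = 6504.8 kip·in = 6504.8/12 = 542.07 kip·ft.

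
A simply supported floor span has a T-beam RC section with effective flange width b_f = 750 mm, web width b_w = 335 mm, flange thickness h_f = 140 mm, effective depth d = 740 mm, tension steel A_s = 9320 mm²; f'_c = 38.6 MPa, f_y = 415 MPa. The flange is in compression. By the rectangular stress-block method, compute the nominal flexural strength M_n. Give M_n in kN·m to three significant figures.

Tension: T = A_s f_y = 9320 × 415 = 3867800 N.
Try a within the flange: a = T/(0.85 f'_c b_f) = 3867800/(0.85 × 38.6 × 750) = 157.18 mm.
a = 157.18 > h_f = 140 mm: the block extends into the web. Split into flange-overhang and web parts.
C_f = 0.85 f'_c (b_f − b_w) h_f = 0.85 × 38.6 × (750 − 335) × 140 = 1906261 N.
Remaining web compression depth: a_w = (T − C_f)/(0.85 f'_c b_w) = (3867800 − 1906261)/(0.85 × 38.6 × 335) = 178.46 mm.
M_n = C_f(d − h_f/2) + (T − C_f)(d − a_w/2) = 1906261 × (740 − 70) + 1961539 × (740 − 89.23) = 1277.19 + 1276.51 = 2553.70 × 10⁶ N·mm.
M_n = 2553.70 kN·m.

M_n ≈ 2550 kN·m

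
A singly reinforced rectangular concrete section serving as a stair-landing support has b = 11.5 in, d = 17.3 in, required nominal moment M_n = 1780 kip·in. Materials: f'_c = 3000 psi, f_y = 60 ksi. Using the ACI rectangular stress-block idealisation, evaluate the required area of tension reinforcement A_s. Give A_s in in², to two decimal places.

From M_n = 0.85 f'_c a b (d − a/2):
a = d − √(d² − 2M_n/(0.85 f'_c b)) = 17.3 − √(17.3² − 2 × 1780/(0.85 × 3 × 11.5)) = 3.962 in.
A_s = 0.85 f'_c a b / f_y = 0.85 × 3 × 3.962 × 11.5 / 60 = 1.936 in².

A_s ≈ 1.94 in²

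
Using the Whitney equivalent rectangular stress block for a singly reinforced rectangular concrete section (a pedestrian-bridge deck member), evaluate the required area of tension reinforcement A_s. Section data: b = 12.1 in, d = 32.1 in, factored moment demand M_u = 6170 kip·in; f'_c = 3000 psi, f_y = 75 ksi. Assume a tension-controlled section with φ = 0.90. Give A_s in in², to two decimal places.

A_s ≈ 3.25 in²

M_n = M_u/φ = 6170/0.90 = 6855.56 kip·in.
From M_n = 0.85 f'_c a b (d − a/2):
a = d − √(d² − 2M_n/(0.85 f'_c b)) = 32.1 − √(32.1² − 2 × 6855.56/(0.85 × 3 × 12.1)) = 7.892 in.
A_s = 0.85 f'_c a b / f_y = 0.85 × 3 × 7.892 × 12.1 / 75 = 3.247 in².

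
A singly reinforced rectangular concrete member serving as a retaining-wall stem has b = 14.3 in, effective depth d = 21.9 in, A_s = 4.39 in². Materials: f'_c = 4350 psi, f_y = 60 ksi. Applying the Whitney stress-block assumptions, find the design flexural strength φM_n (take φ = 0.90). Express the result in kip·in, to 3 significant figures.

T = A_s f_y = 4.39 × 60 = 263.4 kips.
a = T/(0.85 f'_c b) = 263.4/(0.85 × 4.35 × 14.3) = 4.982 in.
M_n = T(d − a/2) = 263.4 × (21.9 − 2.491) = 5112.3 kip·in.
φM_n = 0.90 × 5112.3 = 4601.1 kip·in.

φM_n ≈ 4600 kip·in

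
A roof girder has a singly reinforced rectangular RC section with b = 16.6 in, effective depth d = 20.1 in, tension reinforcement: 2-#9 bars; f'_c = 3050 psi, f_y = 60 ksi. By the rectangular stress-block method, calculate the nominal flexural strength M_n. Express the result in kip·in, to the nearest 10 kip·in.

M_n ≈ 2240 kip·in

A_s = 2 × 1 = 2 in².
T = A_s f_y = 2 × 60 = 120 kips.
a = T/(0.85 f'_c b) = 120/(0.85 × 3.05 × 16.6) = 2.788 in.
M_n = T(d − a/2) = 120 × (20.1 − 1.394) = 2244.7 kip·in.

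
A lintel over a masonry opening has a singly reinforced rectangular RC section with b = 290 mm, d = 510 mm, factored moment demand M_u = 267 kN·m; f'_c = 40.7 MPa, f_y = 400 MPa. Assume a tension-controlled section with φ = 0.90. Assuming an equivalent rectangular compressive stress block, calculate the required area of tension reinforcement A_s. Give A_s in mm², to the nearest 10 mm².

M_n = M_u/φ = 267/0.90 = 296.667 kN·m.
With M_n = 0.85 f'_c a b (d − a/2), solve the quadratic for a:
a = d − √(d² − 2M_n/(0.85 f'_c b)) = 510 − √(510² − 2 × 296.667×10⁶/(0.85 × 40.7 × 290)) = 61.72 mm.
A_s = 0.85 f'_c a b / f_y = 0.85 × 40.7 × 61.72 × 290 / 400 = 1548.0 mm².

A_s ≈ 1550 mm²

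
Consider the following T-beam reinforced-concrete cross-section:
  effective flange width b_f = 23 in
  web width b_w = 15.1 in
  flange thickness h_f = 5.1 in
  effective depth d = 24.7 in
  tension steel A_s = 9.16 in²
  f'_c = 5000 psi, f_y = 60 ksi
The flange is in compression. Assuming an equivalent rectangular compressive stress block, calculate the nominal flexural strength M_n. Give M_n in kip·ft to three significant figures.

M_n ≈ 1000 kip·ft

Tension: T = A_s f_y = 9.16 × 60 = 549.6 kips.
Try a within the flange: a = T/(0.85 f'_c b_f) = 549.6/(0.85 × 5 × 23) = 5.623 in.
a = 5.623 > h_f = 5.1 in: the block extends into the web. Split into flange-overhang and web parts.
C_f = 0.85 f'_c (b_f − b_w) h_f = 0.85 × 5 × (23 − 15.1) × 5.1 = 171.2 kips.
Remaining web compression depth: a_w = (T − C_f)/(0.85 f'_c b_w) = (549.6 − 171.2)/(0.85 × 5 × 15.1) = 5.896 in.
M_n = C_f(d − h_f/2) + (T − C_f)(d − a_w/2) = 171.2 × (24.7 − 2.55) + 378.4 × (24.7 − 2.948) = 3792.1 + 8231.0 = 12023.1 kip·in.
M_n = 12023.1/12 = 1001.93 kip·ft.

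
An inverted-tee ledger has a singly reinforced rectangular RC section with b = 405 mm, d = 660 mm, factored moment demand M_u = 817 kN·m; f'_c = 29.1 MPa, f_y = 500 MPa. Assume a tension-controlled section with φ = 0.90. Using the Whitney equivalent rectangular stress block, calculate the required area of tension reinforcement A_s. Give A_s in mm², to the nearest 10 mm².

A_s ≈ 3120 mm²

M_n = M_u/φ = 817/0.90 = 907.778 kN·m.
With M_n = 0.85 f'_c a b (d − a/2), solve the quadratic for a:
a = d − √(d² − 2M_n/(0.85 f'_c b)) = 660 − √(660² − 2 × 907.778×10⁶/(0.85 × 29.1 × 405)) = 155.65 mm.
A_s = 0.85 f'_c a b / f_y = 0.85 × 29.1 × 155.65 × 405 / 500 = 3118.5 mm².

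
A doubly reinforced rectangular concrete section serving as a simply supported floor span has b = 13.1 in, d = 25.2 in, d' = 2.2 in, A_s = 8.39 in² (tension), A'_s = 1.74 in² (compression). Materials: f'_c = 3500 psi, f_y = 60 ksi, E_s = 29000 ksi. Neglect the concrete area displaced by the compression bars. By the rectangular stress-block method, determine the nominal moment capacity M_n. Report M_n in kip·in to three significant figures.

Assume both steels yield.
a = (A_s − A'_s) f_y/(0.85 f'_c b) = (8.39 − 1.74) × 60/(0.85 × 3.5 × 13.1) = 10.238 in.
c = a/β₁ = 10.238/0.85 = 12.045 in; ε'_s = 0.003(c − d')/c = 0.0025 ≥ ε_y = 0.0021, so the compression steel yields.
M_n = (A_s − A'_s) f_y (d − a/2) + A'_s f_y (d − d') = 399 × (25.2 − 5.119) + 104.4 × (25.2 − 2.2) = 8012.3 + 2401.2 = 10413.5 kip·in.

M_n ≈ 10400 kip·in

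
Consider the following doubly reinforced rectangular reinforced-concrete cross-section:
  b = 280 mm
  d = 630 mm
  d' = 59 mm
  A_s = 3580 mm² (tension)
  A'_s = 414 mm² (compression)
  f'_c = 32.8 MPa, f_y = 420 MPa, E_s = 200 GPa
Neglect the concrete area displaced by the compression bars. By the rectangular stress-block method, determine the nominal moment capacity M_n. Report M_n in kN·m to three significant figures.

M_n ≈ 824 kN·m

Assume both tension and compression steel yield.
Net tension couple steel: A_s − A'_s = 3166 mm².
a = (A_s − A'_s) f_y / (0.85 f'_c b) = 1329720/(0.85 × 32.8 × 280) = 170.34 mm.
c = a/β₁ = 170.34/0.816 = 208.75 mm; ε'_s = 0.003(c − d')/c = 0.0022 ≥ f_y/E_s = 0.0021, so compression steel does yield.
M_n = (A_s − A'_s) f_y (d − a/2) + A'_s f_y (d − d') = [1329720 × (630 − 85.17) + 173880 × (630 − 59)] × 10⁻⁶ = 724.47 + 99.29 = 823.76 kN·m.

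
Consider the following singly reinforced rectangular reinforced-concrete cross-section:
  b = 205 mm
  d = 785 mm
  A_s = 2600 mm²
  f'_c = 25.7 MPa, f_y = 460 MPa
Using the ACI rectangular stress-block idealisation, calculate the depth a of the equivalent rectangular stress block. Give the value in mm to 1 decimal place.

a ≈ 267.1 mm

T = A_s f_y = 2600 × 460 = 1196000 N = 1196 kN.
Setting C = 0.85 f'_c a b equal to T: a = 1196000/(0.85 × 25.7 × 205) = 267.1 mm.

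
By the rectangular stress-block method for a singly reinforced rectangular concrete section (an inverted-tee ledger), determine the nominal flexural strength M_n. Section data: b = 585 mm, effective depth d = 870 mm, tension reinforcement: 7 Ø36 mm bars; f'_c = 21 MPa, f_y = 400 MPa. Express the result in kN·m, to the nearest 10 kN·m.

M_n ≈ 2090 kN·m

A_s = 7 × 1018 = 7126 mm².
T = A_s f_y = 7126 × 400 = 2850400 N = 2850.4 kN.
From C = T: a = T/(0.85 f'_c b) = 2850400/(0.85 × 21 × 585) = 272.97 mm.
M_n = T(d − a/2) = 2850.4 kN × (870 − 136.485) mm = 2090.81 kN·m.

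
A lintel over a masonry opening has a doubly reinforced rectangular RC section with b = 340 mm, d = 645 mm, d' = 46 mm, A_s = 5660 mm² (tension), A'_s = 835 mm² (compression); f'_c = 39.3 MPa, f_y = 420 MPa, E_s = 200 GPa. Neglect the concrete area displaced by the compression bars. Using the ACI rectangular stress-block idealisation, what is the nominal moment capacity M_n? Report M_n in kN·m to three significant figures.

M_n ≈ 1340 kN·m

Assume both tension and compression steel yield.
Net tension couple steel: A_s − A'_s = 4825 mm².
a = (A_s − A'_s) f_y / (0.85 f'_c b) = 2026500/(0.85 × 39.3 × 340) = 178.43 mm.
c = a/β₁ = 178.43/0.769 = 232.03 mm; ε'_s = 0.003(c − d')/c = 0.0024 ≥ f_y/E_s = 0.0021, so compression steel does yield.
M_n = (A_s − A'_s) f_y (d − a/2) + A'_s f_y (d − d') = [2026500 × (645 − 89.215) + 350700 × (645 − 46)] × 10⁻⁶ = 1126.30 + 210.07 = 1336.37 kN·m.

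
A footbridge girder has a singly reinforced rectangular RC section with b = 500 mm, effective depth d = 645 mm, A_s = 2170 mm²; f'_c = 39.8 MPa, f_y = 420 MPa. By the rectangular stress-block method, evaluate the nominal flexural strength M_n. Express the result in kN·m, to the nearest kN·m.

T = A_s f_y = 2170 × 420 = 911400 N = 911.4 kN.
From C = T: a = T/(0.85 f'_c b) = 911400/(0.85 × 39.8 × 500) = 53.88 mm.
M_n = T(d − a/2) = 911.4 kN × (645 − 26.94) mm = 563.30 kN·m.

M_n ≈ 563 kN·m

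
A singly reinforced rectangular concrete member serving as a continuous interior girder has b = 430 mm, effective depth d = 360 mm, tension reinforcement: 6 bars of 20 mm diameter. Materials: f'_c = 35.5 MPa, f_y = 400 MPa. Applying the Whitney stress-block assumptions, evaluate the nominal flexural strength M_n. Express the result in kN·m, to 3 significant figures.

A_s = 6 × 314 = 1884 mm².
T = A_s f_y = 1884 × 400 = 753600 N = 753.6 kN.
From C = T: a = T/(0.85 f'_c b) = 753600/(0.85 × 35.5 × 430) = 58.08 mm.
M_n = T(d − a/2) = 753.6 kN × (360 − 29.04) mm = 249.41 kN·m.

M_n ≈ 249 kN·m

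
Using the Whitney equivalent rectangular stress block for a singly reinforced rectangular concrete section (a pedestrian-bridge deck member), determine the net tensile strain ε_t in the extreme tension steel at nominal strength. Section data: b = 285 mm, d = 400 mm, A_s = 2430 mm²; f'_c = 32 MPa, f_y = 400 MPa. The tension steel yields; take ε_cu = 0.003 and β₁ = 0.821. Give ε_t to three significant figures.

a = A_s f_y/(0.85 f'_c b) = 125.39 mm.
β₁ = 0.821, so c = a/β₁ = 125.39/0.821 = 152.73 mm.
From the linear strain diagram with ε_cu = 0.003: ε_t = 0.003 (d − c)/c = 0.003 × (400 − 152.73)/152.73 = 0.00486.
ε_t is between 0.004 and 0.005 — transition zone.

ε_t ≈ 0.00486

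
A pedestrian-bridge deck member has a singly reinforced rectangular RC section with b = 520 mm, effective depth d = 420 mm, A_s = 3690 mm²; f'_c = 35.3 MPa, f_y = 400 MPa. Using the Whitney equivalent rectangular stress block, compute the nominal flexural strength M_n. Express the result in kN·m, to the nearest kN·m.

M_n ≈ 550 kN·m

T = A_s f_y = 3690 × 400 = 1476000 N = 1476 kN.
From C = T: a = T/(0.85 f'_c b) = 1476000/(0.85 × 35.3 × 520) = 94.60 mm.
M_n = T(d − a/2) = 1476 kN × (420 − 47.3) mm = 550.11 kN·m.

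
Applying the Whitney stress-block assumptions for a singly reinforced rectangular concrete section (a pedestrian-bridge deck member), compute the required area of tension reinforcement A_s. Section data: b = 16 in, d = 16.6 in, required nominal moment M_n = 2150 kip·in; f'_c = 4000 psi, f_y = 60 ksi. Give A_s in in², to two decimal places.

From M_n = 0.85 f'_c a b (d − a/2):
a = d − √(d² − 2M_n/(0.85 f'_c b)) = 16.6 − √(16.6² − 2 × 2150/(0.85 × 4 × 16)) = 2.582 in.
A_s = 0.85 f'_c a b / f_y = 0.85 × 4 × 2.582 × 16 / 60 = 2.341 in².

A_s ≈ 2.34 in²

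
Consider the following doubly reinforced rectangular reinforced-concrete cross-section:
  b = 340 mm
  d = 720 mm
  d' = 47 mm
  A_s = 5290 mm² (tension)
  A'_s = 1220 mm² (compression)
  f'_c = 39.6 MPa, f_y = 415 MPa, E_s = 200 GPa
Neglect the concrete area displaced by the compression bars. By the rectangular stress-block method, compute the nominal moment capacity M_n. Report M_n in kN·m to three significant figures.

M_n ≈ 1430 kN·m

Assume both tension and compression steel yield.
Net tension couple steel: A_s − A'_s = 4070 mm².
a = (A_s − A'_s) f_y / (0.85 f'_c b) = 1689050/(0.85 × 39.6 × 340) = 147.59 mm.
c = a/β₁ = 147.59/0.767 = 192.43 mm; ε'_s = 0.003(c − d')/c = 0.0023 ≥ f_y/E_s = 0.0021, so compression steel does yield.
M_n = (A_s − A'_s) f_y (d − a/2) + A'_s f_y (d − d') = [1689050 × (720 − 73.795) + 506300 × (720 − 47)] × 10⁻⁶ = 1091.47 + 340.74 = 1432.21 kN·m.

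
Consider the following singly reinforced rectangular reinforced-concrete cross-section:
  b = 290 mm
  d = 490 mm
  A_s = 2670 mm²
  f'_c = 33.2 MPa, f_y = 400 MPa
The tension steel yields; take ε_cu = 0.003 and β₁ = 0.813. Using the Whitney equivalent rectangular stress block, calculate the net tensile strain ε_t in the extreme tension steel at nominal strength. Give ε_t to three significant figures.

ε_t ≈ 0.00616

a = A_s f_y/(0.85 f'_c b) = 130.50 mm.
β₁ = 0.813, so c = a/β₁ = 130.50/0.813 = 160.52 mm.
From the linear strain diagram with ε_cu = 0.003: ε_t = 0.003 (d − c)/c = 0.003 × (490 − 160.52)/160.52 = 0.00616.
Since ε_t ≥ 0.005, the section is tension-controlled.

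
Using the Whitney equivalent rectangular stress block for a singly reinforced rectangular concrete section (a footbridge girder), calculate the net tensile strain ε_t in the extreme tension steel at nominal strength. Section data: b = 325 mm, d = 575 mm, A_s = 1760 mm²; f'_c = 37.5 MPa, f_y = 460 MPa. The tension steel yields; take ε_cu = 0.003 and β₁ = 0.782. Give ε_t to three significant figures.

a = A_s f_y/(0.85 f'_c b) = 78.15 mm.
β₁ = 0.782, so c = a/β₁ = 78.15/0.782 = 99.94 mm.
From the linear strain diagram with ε_cu = 0.003: ε_t = 0.003 (d − c)/c = 0.003 × (575 − 99.94)/99.94 = 0.0143.
Since ε_t ≥ 0.005, the section is tension-controlled.

ε_t ≈ 0.0143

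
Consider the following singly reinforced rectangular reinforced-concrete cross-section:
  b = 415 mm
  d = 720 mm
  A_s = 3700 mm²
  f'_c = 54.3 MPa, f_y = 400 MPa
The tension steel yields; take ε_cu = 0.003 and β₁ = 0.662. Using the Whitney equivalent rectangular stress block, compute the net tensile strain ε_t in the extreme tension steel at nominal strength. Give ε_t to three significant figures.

ε_t ≈ 0.0155

a = A_s f_y/(0.85 f'_c b) = 77.27 mm.
β₁ = 0.662, so c = a/β₁ = 77.27/0.662 = 116.72 mm.
From the linear strain diagram with ε_cu = 0.003: ε_t = 0.003 (d − c)/c = 0.003 × (720 − 116.72)/116.72 = 0.0155.
Since ε_t ≥ 0.005, the section is tension-controlled.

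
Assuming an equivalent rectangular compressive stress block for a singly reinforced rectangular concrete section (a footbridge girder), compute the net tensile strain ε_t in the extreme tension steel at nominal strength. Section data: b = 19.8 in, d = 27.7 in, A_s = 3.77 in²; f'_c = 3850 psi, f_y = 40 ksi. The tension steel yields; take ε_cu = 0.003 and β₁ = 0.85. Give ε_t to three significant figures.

ε_t ≈ 0.0274

a = A_s f_y/(0.85 f'_c b) = 2.327 in.
β₁ = 0.85, so c = a/β₁ = 2.327/0.85 = 2.738 in.
From the linear strain diagram with ε_cu = 0.003: ε_t = 0.003 (d − c)/c = 0.003 × (27.7 − 2.738)/2.738 = 0.0274.
Since ε_t ≥ 0.005, the section is tension-controlled.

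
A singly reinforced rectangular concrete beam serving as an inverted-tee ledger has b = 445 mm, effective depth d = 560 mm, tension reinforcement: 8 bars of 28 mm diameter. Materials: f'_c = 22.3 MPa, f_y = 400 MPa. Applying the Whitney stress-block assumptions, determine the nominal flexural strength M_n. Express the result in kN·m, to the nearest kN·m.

M_n ≈ 874 kN·m

A_s = 8 × 616 = 4928 mm².
T = A_s f_y = 4928 × 400 = 1971200 N = 1971.2 kN.
From C = T: a = T/(0.85 f'_c b) = 1971200/(0.85 × 22.3 × 445) = 233.69 mm.
M_n = T(d − a/2) = 1971.2 kN × (560 − 116.845) mm = 873.55 kN·m.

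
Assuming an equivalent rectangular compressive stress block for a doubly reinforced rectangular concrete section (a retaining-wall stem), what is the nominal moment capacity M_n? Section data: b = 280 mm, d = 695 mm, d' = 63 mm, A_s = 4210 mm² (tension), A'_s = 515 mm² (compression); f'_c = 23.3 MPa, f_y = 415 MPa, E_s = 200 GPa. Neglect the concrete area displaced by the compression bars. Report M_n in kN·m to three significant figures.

Assume both tension and compression steel yield.
Net tension couple steel: A_s − A'_s = 3695 mm².
a = (A_s − A'_s) f_y / (0.85 f'_c b) = 1533425/(0.85 × 23.3 × 280) = 276.52 mm.
c = a/β₁ = 276.52/0.85 = 325.32 mm; ε'_s = 0.003(c − d')/c = 0.0024 ≥ f_y/E_s = 0.0021, so compression steel does yield.
M_n = (A_s − A'_s) f_y (d − a/2) + A'_s f_y (d − d') = [1533425 × (695 − 138.26) + 213725 × (695 − 63)] × 10⁻⁶ = 853.72 + 135.07 = 988.79 kN·m.

M_n ≈ 989 kN·m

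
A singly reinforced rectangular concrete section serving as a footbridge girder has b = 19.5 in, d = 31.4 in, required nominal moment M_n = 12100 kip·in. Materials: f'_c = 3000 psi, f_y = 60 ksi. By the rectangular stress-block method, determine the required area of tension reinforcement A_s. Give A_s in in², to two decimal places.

From M_n = 0.85 f'_c a b (d − a/2):
a = d − √(d² − 2M_n/(0.85 f'_c b)) = 31.4 − √(31.4² − 2 × 12100/(0.85 × 3 × 19.5)) = 9.055 in.
A_s = 0.85 f'_c a b / f_y = 0.85 × 3 × 9.055 × 19.5 / 60 = 7.504 in².

A_s ≈ 7.50 in²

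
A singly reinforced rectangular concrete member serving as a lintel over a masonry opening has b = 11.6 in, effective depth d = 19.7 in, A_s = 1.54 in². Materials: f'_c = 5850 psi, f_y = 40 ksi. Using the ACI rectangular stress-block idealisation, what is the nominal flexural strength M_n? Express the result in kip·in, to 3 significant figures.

M_n ≈ 1180 kip·in

T = A_s f_y = 1.54 × 40 = 61.6 kips.
a = T/(0.85 f'_c b) = 61.6/(0.85 × 5.85 × 11.6) = 1.068 in.
M_n = T(d − a/2) = 61.6 × (19.7 − 0.534) = 1180.6 kip·in.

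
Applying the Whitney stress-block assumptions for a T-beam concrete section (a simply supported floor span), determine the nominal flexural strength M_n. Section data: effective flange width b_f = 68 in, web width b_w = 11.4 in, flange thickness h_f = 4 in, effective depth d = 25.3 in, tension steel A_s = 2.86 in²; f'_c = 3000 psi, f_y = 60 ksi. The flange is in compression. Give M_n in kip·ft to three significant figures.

Tension: T = A_s f_y = 2.86 × 60 = 171.6 kips.
Try a within the flange: a = T/(0.85 f'_c b_f) = 171.6/(0.85 × 3 × 68) = 0.990 in.
Since a = 0.990 ≤ h_f = 4 in, the stress block lies entirely in the flange; analyse as a rectangular beam of width b_f.
M_n = T(d − a/2) = 171.6 × (25.3 − 0.495) = 4256.5 kip·in.
M_n = 4256.5/12 = 354.71 kip·ft.

M_n ≈ 355 kip·ft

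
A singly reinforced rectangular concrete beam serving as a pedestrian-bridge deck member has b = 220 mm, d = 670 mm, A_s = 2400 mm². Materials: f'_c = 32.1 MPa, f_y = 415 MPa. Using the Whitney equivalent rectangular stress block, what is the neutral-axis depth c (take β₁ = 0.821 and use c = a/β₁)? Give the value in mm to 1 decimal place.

T = A_s f_y = 2400 × 415 = 996000 N = 996 kN.
Setting C = 0.85 f'_c a b equal to T: a = 996000/(0.85 × 32.1 × 220) = 165.925 mm.
With β₁ = 0.821, c = a/β₁ = 165.925/0.821 = 202.1 mm.

c ≈ 202.1 mm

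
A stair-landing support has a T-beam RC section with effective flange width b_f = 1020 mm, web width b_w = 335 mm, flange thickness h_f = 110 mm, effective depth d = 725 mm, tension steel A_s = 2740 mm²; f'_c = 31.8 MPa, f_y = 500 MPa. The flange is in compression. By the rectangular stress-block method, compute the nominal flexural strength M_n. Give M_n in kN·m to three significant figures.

M_n ≈ 959 kN·m

Tension: T = A_s f_y = 2740 × 500 = 1370000 N.
Try a within the flange: a = T/(0.85 f'_c b_f) = 1370000/(0.85 × 31.8 × 1020) = 49.69 mm.
Since a = 49.69 ≤ h_f = 110 mm, the stress block lies entirely in the flange; analyse as a rectangular beam of width b_f.
M_n = T(d − a/2) = 1370000 × (725 − 24.845) = 959.21 × 10⁶ N·mm.
M_n = 959.21 kN·m.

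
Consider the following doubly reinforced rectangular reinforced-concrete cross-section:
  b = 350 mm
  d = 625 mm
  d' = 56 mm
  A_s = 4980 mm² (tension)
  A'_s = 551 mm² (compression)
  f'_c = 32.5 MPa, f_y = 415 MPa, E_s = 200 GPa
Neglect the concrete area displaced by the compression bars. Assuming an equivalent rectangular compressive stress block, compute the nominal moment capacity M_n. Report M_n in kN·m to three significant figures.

M_n ≈ 1100 kN·m

Assume both tension and compression steel yield.
Net tension couple steel: A_s − A'_s = 4429 mm².
a = (A_s − A'_s) f_y / (0.85 f'_c b) = 1838035/(0.85 × 32.5 × 350) = 190.10 mm.
c = a/β₁ = 190.10/0.818 = 232.40 mm; ε'_s = 0.003(c − d')/c = 0.0023 ≥ f_y/E_s = 0.0021, so compression steel does yield.
M_n = (A_s − A'_s) f_y (d − a/2) + A'_s f_y (d − d') = [1838035 × (625 − 95.05) + 228665 × (625 − 56)] × 10⁻⁶ = 974.07 + 130.11 = 1104.18 kN·m.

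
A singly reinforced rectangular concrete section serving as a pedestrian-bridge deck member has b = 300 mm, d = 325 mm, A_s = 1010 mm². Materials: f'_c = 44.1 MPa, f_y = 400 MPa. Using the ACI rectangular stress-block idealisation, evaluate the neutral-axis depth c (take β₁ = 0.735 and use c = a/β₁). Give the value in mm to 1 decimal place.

c ≈ 48.9 mm

T = A_s f_y = 1010 × 400 = 404000 N = 404 kN.
Setting C = 0.85 f'_c a b equal to T: a = 404000/(0.85 × 44.1 × 300) = 35.925 mm.
With β₁ = 0.735, c = a/β₁ = 35.925/0.735 = 48.9 mm.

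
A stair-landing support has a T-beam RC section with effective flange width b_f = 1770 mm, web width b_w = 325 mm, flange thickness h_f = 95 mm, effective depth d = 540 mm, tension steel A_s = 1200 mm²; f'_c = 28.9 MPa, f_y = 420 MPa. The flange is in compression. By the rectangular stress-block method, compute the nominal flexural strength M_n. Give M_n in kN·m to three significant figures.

M_n ≈ 269 kN·m

Tension: T = A_s f_y = 1200 × 420 = 504000 N.
Try a within the flange: a = T/(0.85 f'_c b_f) = 504000/(0.85 × 28.9 × 1770) = 11.59 mm.
Since a = 11.59 ≤ h_f = 95 mm, the stress block lies entirely in the flange; analyse as a rectangular beam of width b_f.
M_n = T(d − a/2) = 504000 × (540 − 5.795) = 269.24 × 10⁶ N·mm.
M_n = 269.24 kN·m.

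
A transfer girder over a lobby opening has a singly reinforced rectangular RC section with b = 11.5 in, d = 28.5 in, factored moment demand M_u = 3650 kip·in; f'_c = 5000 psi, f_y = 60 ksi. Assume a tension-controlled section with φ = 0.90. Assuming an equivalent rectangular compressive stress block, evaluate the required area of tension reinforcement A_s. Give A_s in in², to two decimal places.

A_s ≈ 2.51 in²

M_n = M_u/φ = 3650/0.90 = 4055.56 kip·in.
From M_n = 0.85 f'_c a b (d − a/2):
a = d − √(d² − 2M_n/(0.85 f'_c b)) = 28.5 − √(28.5² − 2 × 4055.56/(0.85 × 5 × 11.5)) = 3.078 in.
A_s = 0.85 f'_c a b / f_y = 0.85 × 5 × 3.078 × 11.5 / 60 = 2.507 in².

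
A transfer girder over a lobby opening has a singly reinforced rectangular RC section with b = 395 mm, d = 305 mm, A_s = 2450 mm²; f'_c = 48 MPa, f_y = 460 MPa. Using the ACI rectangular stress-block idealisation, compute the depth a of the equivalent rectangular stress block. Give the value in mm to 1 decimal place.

a ≈ 69.9 mm

T = A_s f_y = 2450 × 460 = 1127000 N = 1127 kN.
Setting C = 0.85 f'_c a b equal to T: a = 1127000/(0.85 × 48 × 395) = 69.9 mm.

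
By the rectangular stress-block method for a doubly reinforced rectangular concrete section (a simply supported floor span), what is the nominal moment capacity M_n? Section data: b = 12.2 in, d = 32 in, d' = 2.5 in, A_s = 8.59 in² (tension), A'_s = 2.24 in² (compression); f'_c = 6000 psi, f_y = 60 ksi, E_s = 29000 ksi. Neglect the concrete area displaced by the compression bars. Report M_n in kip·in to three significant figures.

Assume both steels yield.
a = (A_s − A'_s) f_y/(0.85 f'_c b) = (8.59 − 2.24) × 60/(0.85 × 6 × 12.2) = 6.123 in.
c = a/β₁ = 6.123/0.75 = 8.164 in; ε'_s = 0.003(c − d')/c = 0.0021 ≥ ε_y = 0.0021, so the compression steel yields.
M_n = (A_s − A'_s) f_y (d − a/2) + A'_s f_y (d − d') = 381 × (32 − 3.0615) + 134.4 × (32 − 2.5) = 11025.6 + 3964.8 = 14990.4 kip·in.

M_n ≈ 15000 kip·in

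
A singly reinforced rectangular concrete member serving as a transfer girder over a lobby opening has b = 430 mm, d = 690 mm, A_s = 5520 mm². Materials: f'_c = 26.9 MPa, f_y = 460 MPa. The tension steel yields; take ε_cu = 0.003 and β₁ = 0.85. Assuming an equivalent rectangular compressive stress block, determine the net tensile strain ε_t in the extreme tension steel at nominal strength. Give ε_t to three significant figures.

a = A_s f_y/(0.85 f'_c b) = 258.26 mm.
β₁ = 0.85, so c = a/β₁ = 258.26/0.85 = 303.84 mm.
From the linear strain diagram with ε_cu = 0.003: ε_t = 0.003 (d − c)/c = 0.003 × (690 − 303.84)/303.84 = 0.00381.
ε_t < 0.004 — the section is over-reinforced for flexure under ACI limits.

ε_t ≈ 0.00381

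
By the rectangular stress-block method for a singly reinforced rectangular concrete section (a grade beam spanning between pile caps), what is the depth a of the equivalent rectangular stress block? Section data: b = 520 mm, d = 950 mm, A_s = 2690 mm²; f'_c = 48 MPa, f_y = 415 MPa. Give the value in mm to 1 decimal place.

a ≈ 52.6 mm

T = A_s f_y = 2690 × 415 = 1116350 N = 1116.35 kN.
Setting C = 0.85 f'_c a b equal to T: a = 1116350/(0.85 × 48 × 520) = 52.6 mm.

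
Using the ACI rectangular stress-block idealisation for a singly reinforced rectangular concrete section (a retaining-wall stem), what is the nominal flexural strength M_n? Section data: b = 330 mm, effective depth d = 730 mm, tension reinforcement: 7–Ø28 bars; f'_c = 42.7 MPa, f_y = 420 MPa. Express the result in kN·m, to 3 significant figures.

M_n ≈ 1190 kN·m

A_s = 7 × 616 = 4312 mm².
T = A_s f_y = 4312 × 420 = 1811040 N = 1811.04 kN.
From C = T: a = T/(0.85 f'_c b) = 1811040/(0.85 × 42.7 × 330) = 151.21 mm.
M_n = T(d − a/2) = 1811.04 kN × (730 − 75.605) mm = 1185.14 kN·m.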